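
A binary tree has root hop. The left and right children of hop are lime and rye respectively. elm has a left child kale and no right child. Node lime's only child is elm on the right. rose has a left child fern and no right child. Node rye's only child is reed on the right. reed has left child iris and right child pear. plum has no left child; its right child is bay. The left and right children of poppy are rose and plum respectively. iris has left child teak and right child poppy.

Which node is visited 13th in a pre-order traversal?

bay

Pre-order visits the node, then its left subtree, then its right subtree.
Visit hop.
At hop: go left to lime.
  Visit lime.
  At lime: no left child.
  At lime: go right to elm.
    Visit elm.
    At elm: go left to kale.
      kale is a leaf — visit kale.
    At elm: no right child.
At hop: go right to rye.
  Visit rye.
  At rye: no left child.
  At rye: go right to reed.
    Visit reed.
    At reed: go left to iris.
      Visit iris.
      At iris: go left to teak.
        teak is a leaf — visit teak.
      At iris: go right to poppy.
        Visit poppy.
        At poppy: go left to rose.
          Visit rose.
          At rose: go left to fern.
            fern is a leaf — visit fern.
          At rose: no right child.
        At poppy: go right to plum.
          Visit plum.
          At plum: no left child.
          At plum: go right to bay.
            bay is a leaf — visit bay.
    At reed: go right to pear.
      pear is a leaf — visit pear.
Full pre-order sequence: hop, lime, elm, kale, rye, reed, iris, teak, poppy, rose, fern, plum, bay, pear.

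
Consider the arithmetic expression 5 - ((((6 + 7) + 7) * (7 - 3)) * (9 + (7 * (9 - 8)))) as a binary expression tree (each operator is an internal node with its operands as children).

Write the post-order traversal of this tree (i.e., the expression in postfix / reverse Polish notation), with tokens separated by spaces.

5 6 7 + 7 + 7 3 - * 9 7 9 8 - * + * -

Post-order on an expression tree gives postfix notation: for each operator, emit left operand, right operand, then the operator.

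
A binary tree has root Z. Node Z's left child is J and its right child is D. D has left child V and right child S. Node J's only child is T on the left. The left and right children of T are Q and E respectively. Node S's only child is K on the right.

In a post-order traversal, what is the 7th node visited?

S

Post-order visits the left subtree, then the right subtree, then the node.
At Z: go left to J.
  At J: go left to T.
    At T: go left to Q.
      Q is a leaf — visit Q.
    At T: go right to E.
      E is a leaf — visit E.
    Visit T.
  At J: no right child.
  Visit J.
At Z: go right to D.
  At D: go left to V.
    V is a leaf — visit V.
  At D: go right to S.
    At S: no left child.
    At S: go right to K.
      K is a leaf — visit K.
    Visit S.
  Visit D.
Visit Z.
Full post-order sequence: Q, E, T, J, V, K, S, D, Z.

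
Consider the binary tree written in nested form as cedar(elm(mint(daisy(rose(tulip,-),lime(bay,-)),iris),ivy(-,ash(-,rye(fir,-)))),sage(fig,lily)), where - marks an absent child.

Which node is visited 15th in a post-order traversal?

sage

Post-order visits the left subtree, then the right subtree, then the node.
At cedar: go left to elm.
  At elm: go left to mint.
    At mint: go left to daisy.
      At daisy: go left to rose.
        At rose: go left to tulip.
          tulip is a leaf — visit tulip.
        At rose: no right child.
        Visit rose.
      At daisy: go right to lime.
        At lime: go left to bay.
          bay is a leaf — visit bay.
        At lime: no right child.
        Visit lime.
      Visit daisy.
    At mint: go right to iris.
      iris is a leaf — visit iris.
    Visit mint.
  At elm: go right to ivy.
    At ivy: no left child.
    At ivy: go right to ash.
      At ash: no left child.
      At ash: go right to rye.
        At rye: go left to fir.
          fir is a leaf — visit fir.
        At rye: no right child.
        Visit rye.
      Visit ash.
    Visit ivy.
  Visit elm.
At cedar: go right to sage.
  At sage: go left to fig.
    fig is a leaf — visit fig.
  At sage: go right to lily.
    lily is a leaf — visit lily.
  Visit sage.
Visit cedar.
Full post-order sequence: tulip, rose, bay, lime, daisy, iris, mint, fir, rye, ash, ivy, elm, fig, lily, sage, cedar.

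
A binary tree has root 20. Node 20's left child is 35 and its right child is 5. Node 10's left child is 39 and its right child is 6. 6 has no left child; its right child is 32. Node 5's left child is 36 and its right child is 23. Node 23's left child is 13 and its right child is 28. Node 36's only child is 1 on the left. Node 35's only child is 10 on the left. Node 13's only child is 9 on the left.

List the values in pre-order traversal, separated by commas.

Pre-order visits the node, then its left subtree, then its right subtree.
Visit 20.
At 20: go left to 35.
  Visit 35.
  At 35: go left to 10.
    Visit 10.
    At 10: go left to 39.
      39 is a leaf — visit 39.
    At 10: go right to 6.
      Visit 6.
      At 6: no left child.
      At 6: go right to 32.
        32 is a leaf — visit 32.
  At 35: no right child.
At 20: go right to 5.
  Visit 5.
  At 5: go left to 36.
    Visit 36.
    At 36: go left to 1.
      1 is a leaf — visit 1.
    At 36: no right child.
  At 5: go right to 23.
    Visit 23.
    At 23: go left to 13.
      Visit 13.
      At 13: go left to 9.
        9 is a leaf — visit 9.
      At 13: no right child.
    At 23: go right to 28.
      28 is a leaf — visit 28.

20, 35, 10, 39, 6, 32, 5, 36, 1, 23, 13, 9, 28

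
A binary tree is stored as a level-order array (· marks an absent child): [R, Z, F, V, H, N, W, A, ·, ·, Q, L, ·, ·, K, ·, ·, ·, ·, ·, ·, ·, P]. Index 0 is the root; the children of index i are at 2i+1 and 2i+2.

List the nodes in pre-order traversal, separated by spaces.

Pre-order visits the node, then its left subtree, then its right subtree.
Visit R.
At R: go left to Z.
  Visit Z.
  At Z: go left to V.
    Visit V.
    At V: go left to A.
      A is a leaf — visit A.
    At V: no right child.
  At Z: go right to H.
    Visit H.
    At H: no left child.
    At H: go right to Q.
      Visit Q.
      At Q: no left child.
      At Q: go right to P.
        P is a leaf — visit P.
At R: go right to F.
  Visit F.
  At F: go left to N.
    Visit N.
    At N: go left to L.
      L is a leaf — visit L.
    At N: no right child.
  At F: go right to W.
    Visit W.
    At W: no left child.
    At W: go right to K.
      K is a leaf — visit K.

R Z V A H Q P F N L W K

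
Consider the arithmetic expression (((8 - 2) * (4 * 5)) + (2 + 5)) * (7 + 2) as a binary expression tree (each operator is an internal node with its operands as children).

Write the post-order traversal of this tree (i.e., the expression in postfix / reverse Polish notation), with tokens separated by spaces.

Post-order on an expression tree gives postfix notation: for each operator, emit left operand, right operand, then the operator.

8 2 - 4 5 * * 2 5 + + 7 2 + *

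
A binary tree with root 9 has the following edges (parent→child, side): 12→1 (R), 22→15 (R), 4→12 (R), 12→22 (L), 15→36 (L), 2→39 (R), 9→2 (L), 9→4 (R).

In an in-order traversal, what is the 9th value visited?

In-order visits the left subtree, then the node, then the right subtree.
At 9: go left to 2.
  At 2: no left child.
  Visit 2.
  At 2: go right to 39.
    39 is a leaf — visit 39.
Visit 9.
At 9: go right to 4.
  At 4: no left child.
  Visit 4.
  At 4: go right to 12.
    At 12: go left to 22.
      At 22: no left child.
      Visit 22.
      At 22: go right to 15.
        At 15: go left to 36.
          36 is a leaf — visit 36.
        Visit 15.
        At 15: no right child.
    Visit 12.
    At 12: go right to 1.
      1 is a leaf — visit 1.
Full in-order sequence: 2, 39, 9, 4, 22, 36, 15, 12, 1.

1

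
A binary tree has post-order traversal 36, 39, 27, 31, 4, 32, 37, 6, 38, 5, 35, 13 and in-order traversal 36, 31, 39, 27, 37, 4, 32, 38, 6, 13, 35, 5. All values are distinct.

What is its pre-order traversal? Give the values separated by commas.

The last element of post-order is the root; it splits in-order into left and right subtrees.
Root 13: left subtree has 9 nodes {36, 31, 39, 27, 37, 4, 32, 38, 6}, right has 2 {35, 5}.
  Root 38: left subtree has 7 nodes {36, 31, 39, 27, 37, 4, 32}, right has 1 {6}.
    Root 37: left subtree has 4 nodes {36, 31, 39, 27}, right has 2 {4, 32}.
      Root 31: left subtree has 1 node {36}, right has 2 {39, 27}.
        Root 27: left subtree has 1 node {39}, right has 0 { }.
      Root 32: left subtree has 1 node {4}, right has 0 { }.
  Root 35: left subtree has 0 nodes { }, right has 1 {5}.

13, 38, 37, 31, 36, 27, 39, 32, 4, 6, 35, 5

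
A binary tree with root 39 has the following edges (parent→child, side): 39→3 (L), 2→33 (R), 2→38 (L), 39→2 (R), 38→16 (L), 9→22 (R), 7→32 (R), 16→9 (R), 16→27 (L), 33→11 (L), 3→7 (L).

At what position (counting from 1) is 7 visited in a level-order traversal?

Level-order visits nodes level by level from the root, left to right within each level.
Level 0: 39
Level 1: 3, 2
Level 2: 7, 38, 33
Level 3: 32, 16, 11
Level 4: 27, 9
Level 5: 22
Full level-order sequence: 39, 3, 2, 7, 38, 33, 32, 16, 11, 27, 9, 22.

4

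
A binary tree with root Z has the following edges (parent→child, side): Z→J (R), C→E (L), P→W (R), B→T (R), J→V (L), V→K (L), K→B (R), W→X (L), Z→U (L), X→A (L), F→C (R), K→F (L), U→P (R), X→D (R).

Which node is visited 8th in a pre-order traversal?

Pre-order visits the node, then its left subtree, then its right subtree.
Visit Z.
At Z: go left to U.
  Visit U.
  At U: no left child.
  At U: go right to P.
    Visit P.
    At P: no left child.
    At P: go right to W.
      Visit W.
      At W: go left to X.
        Visit X.
        At X: go left to A.
          A is a leaf — visit A.
        At X: go right to D.
          D is a leaf — visit D.
      At W: no right child.
At Z: go right to J.
  Visit J.
  At J: go left to V.
    Visit V.
    At V: go left to K.
      Visit K.
      At K: go left to F.
        Visit F.
        At F: no left child.
        At F: go right to C.
          Visit C.
          At C: go left to E.
            E is a leaf — visit E.
          At C: no right child.
      At K: go right to B.
        Visit B.
        At B: no left child.
        At B: go right to T.
          T is a leaf — visit T.
    At V: no right child.
  At J: no right child.
Full pre-order sequence: Z, U, P, W, X, A, D, J, V, K, F, C, E, B, T.

J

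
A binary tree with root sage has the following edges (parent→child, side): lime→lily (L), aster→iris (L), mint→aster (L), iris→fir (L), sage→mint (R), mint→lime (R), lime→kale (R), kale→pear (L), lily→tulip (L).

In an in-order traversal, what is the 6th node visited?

In-order visits the left subtree, then the node, then the right subtree.
At sage: no left child.
Visit sage.
At sage: go right to mint.
  At mint: go left to aster.
    At aster: go left to iris.
      At iris: go left to fir.
        fir is a leaf — visit fir.
      Visit iris.
      At iris: no right child.
    Visit aster.
    At aster: no right child.
  Visit mint.
  At mint: go right to lime.
    At lime: go left to lily.
      At lily: go left to tulip.
        tulip is a leaf — visit tulip.
      Visit lily.
      At lily: no right child.
    Visit lime.
    At lime: go right to kale.
      At kale: go left to pear.
        pear is a leaf — visit pear.
      Visit kale.
      At kale: no right child.
Full in-order sequence: sage, fir, iris, aster, mint, tulip, lily, lime, pear, kale.

tulip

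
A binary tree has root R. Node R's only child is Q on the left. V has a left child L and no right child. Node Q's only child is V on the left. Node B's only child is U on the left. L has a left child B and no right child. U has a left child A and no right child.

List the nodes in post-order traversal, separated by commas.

Post-order visits the left subtree, then the right subtree, then the node.
At R: go left to Q.
  At Q: go left to V.
    At V: go left to L.
      At L: go left to B.
        At B: go left to U.
          At U: go left to A.
            A is a leaf — visit A.
          At U: no right child.
          Visit U.
        At B: no right child.
        Visit B.
      At L: no right child.
      Visit L.
    At V: no right child.
    Visit V.
  At Q: no right child.
  Visit Q.
At R: no right child.
Visit R.

A, U, B, L, V, Q, R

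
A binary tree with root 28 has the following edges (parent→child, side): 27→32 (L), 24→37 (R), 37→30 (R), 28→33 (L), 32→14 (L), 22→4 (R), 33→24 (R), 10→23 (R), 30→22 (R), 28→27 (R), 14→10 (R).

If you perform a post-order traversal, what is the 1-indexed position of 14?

9

Post-order visits the left subtree, then the right subtree, then the node.
At 28: go left to 33.
  At 33: no left child.
  At 33: go right to 24.
    At 24: no left child.
    At 24: go right to 37.
      At 37: no left child.
      At 37: go right to 30.
        At 30: no left child.
        At 30: go right to 22.
          At 22: no left child.
          At 22: go right to 4.
            4 is a leaf — visit 4.
          Visit 22.
        Visit 30.
      Visit 37.
    Visit 24.
  Visit 33.
At 28: go right to 27.
  At 27: go left to 32.
    At 32: go left to 14.
      At 14: no left child.
      At 14: go right to 10.
        At 10: no left child.
        At 10: go right to 23.
          23 is a leaf — visit 23.
        Visit 10.
      Visit 14.
    At 32: no right child.
    Visit 32.
  At 27: no right child.
  Visit 27.
Visit 28.
Full post-order sequence: 4, 22, 30, 37, 24, 33, 23, 10, 14, 32, 27, 28.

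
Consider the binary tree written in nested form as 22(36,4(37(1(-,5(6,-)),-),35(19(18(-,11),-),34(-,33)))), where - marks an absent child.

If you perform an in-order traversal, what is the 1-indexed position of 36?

1

In-order visits the left subtree, then the node, then the right subtree.
At 22: go left to 36.
  36 is a leaf — visit 36.
Visit 22.
At 22: go right to 4.
  At 4: go left to 37.
    At 37: go left to 1.
      At 1: no left child.
      Visit 1.
      At 1: go right to 5.
        At 5: go left to 6.
          6 is a leaf — visit 6.
        Visit 5.
        At 5: no right child.
    Visit 37.
    At 37: no right child.
  Visit 4.
  At 4: go right to 35.
    At 35: go left to 19.
      At 19: go left to 18.
        At 18: no left child.
        Visit 18.
        At 18: go right to 11.
          11 is a leaf — visit 11.
      Visit 19.
      At 19: no right child.
    Visit 35.
    At 35: go right to 34.
      At 34: no left child.
      Visit 34.
      At 34: go right to 33.
        33 is a leaf — visit 33.
Full in-order sequence: 36, 22, 1, 6, 5, 37, 4, 18, 11, 19, 35, 34, 33.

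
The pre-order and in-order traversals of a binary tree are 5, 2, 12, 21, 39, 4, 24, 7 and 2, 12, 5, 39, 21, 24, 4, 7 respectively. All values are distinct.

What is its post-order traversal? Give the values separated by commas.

The first element of pre-order is the root; it splits in-order into left and right subtrees.
Root 5: left subtree has 2 nodes {2, 12}, right has 5 {39, 21, 24, 4, 7}.
  Root 2: left subtree has 0 nodes { }, right has 1 {12}.
  Root 21: left subtree has 1 node {39}, right has 3 {24, 4, 7}.
    Root 4: left subtree has 1 node {24}, right has 1 {7}.

12, 2, 39, 24, 7, 4, 21, 5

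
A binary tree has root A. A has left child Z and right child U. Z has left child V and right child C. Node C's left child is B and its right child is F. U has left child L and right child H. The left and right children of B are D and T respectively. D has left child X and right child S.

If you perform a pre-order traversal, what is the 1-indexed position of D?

Pre-order visits the node, then its left subtree, then its right subtree.
Visit A.
At A: go left to Z.
  Visit Z.
  At Z: go left to V.
    V is a leaf — visit V.
  At Z: go right to C.
    Visit C.
    At C: go left to B.
      Visit B.
      At B: go left to D.
        Visit D.
        At D: go left to X.
          X is a leaf — visit X.
        At D: go right to S.
          S is a leaf — visit S.
      At B: go right to T.
        T is a leaf — visit T.
    At C: go right to F.
      F is a leaf — visit F.
At A: go right to U.
  Visit U.
  At U: go left to L.
    L is a leaf — visit L.
  At U: go right to H.
    H is a leaf — visit H.
Full pre-order sequence: A, Z, V, C, B, D, X, S, T, F, U, L, H.

6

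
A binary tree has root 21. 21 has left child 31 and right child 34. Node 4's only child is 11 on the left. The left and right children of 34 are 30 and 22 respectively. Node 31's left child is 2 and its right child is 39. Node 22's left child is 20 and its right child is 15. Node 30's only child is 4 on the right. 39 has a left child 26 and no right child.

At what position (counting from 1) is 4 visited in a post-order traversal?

Post-order visits the left subtree, then the right subtree, then the node.
At 21: go left to 31.
  At 31: go left to 2.
    2 is a leaf — visit 2.
  At 31: go right to 39.
    At 39: go left to 26.
      26 is a leaf — visit 26.
    At 39: no right child.
    Visit 39.
  Visit 31.
At 21: go right to 34.
  At 34: go left to 30.
    At 30: no left child.
    At 30: go right to 4.
      At 4: go left to 11.
        11 is a leaf — visit 11.
      At 4: no right child.
      Visit 4.
    Visit 30.
  At 34: go right to 22.
    At 22: go left to 20.
      20 is a leaf — visit 20.
    At 22: go right to 15.
      15 is a leaf — visit 15.
    Visit 22.
  Visit 34.
Visit 21.
Full post-order sequence: 2, 26, 39, 31, 11, 4, 30, 20, 15, 22, 34, 21.

6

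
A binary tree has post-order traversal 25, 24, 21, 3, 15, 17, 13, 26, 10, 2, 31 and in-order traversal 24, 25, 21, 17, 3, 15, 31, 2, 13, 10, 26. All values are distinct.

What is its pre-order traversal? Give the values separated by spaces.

31 17 21 24 25 15 3 2 10 13 26

The last element of post-order is the root; it splits in-order into left and right subtrees.
Root 31: left subtree has 6 nodes {24, 25, 21, 17, 3, 15}, right has 4 {2, 13, 10, 26}.
  Root 17: left subtree has 3 nodes {24, 25, 21}, right has 2 {3, 15}.
    Root 21: left subtree has 2 nodes {24, 25}, right has 0 { }.
      Root 24: left subtree has 0 nodes { }, right has 1 {25}.
    Root 15: left subtree has 1 node {3}, right has 0 { }.
  Root 2: left subtree has 0 nodes { }, right has 3 {13, 10, 26}.
    Root 10: left subtree has 1 node {13}, right has 1 {26}.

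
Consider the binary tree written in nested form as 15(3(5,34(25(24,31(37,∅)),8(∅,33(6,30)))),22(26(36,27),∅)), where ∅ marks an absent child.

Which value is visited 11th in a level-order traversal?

Level-order visits nodes level by level from the root, left to right within each level.
Level 0: 15
Level 1: 3, 22
Level 2: 5, 34, 26
Level 3: 25, 8, 36, 27
Level 4: 24, 31, 33
Level 5: 37, 6, 30
Full level-order sequence: 15, 3, 22, 5, 34, 26, 25, 8, 36, 27, 24, 31, 33, 37, 6, 30.

24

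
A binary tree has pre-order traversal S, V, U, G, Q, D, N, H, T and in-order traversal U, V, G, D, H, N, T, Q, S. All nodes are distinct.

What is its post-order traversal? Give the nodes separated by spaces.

The first element of pre-order is the root; it splits in-order into left and right subtrees.
Root S: left subtree has 8 nodes {U, V, G, D, H, N, T, Q}, right has 0 { }.
  Root V: left subtree has 1 node {U}, right has 6 {G, D, H, N, T, Q}.
    Root G: left subtree has 0 nodes { }, right has 5 {D, H, N, T, Q}.
      Root Q: left subtree has 4 nodes {D, H, N, T}, right has 0 { }.
        Root D: left subtree has 0 nodes { }, right has 3 {H, N, T}.
          Root N: left subtree has 1 node {H}, right has 1 {T}.

U H T N D Q G V S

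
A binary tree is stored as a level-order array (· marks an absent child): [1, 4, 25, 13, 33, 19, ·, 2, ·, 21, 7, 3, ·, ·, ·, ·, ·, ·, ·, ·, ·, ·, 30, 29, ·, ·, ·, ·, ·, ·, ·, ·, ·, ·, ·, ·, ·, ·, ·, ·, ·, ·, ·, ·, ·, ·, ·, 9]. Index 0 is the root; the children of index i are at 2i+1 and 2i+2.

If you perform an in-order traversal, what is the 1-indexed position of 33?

5

In-order visits the left subtree, then the node, then the right subtree.
At 1: go left to 4.
  At 4: go left to 13.
    At 13: go left to 2.
      2 is a leaf — visit 2.
    Visit 13.
    At 13: no right child.
  Visit 4.
  At 4: go right to 33.
    At 33: go left to 21.
      21 is a leaf — visit 21.
    Visit 33.
    At 33: go right to 7.
      At 7: no left child.
      Visit 7.
      At 7: go right to 30.
        30 is a leaf — visit 30.
Visit 1.
At 1: go right to 25.
  At 25: go left to 19.
    At 19: go left to 3.
      At 3: go left to 29.
        At 29: go left to 9.
          9 is a leaf — visit 9.
        Visit 29.
        At 29: no right child.
      Visit 3.
      At 3: no right child.
    Visit 19.
    At 19: no right child.
  Visit 25.
  At 25: no right child.
Full in-order sequence: 2, 13, 4, 21, 33, 7, 30, 1, 9, 29, 3, 19, 25.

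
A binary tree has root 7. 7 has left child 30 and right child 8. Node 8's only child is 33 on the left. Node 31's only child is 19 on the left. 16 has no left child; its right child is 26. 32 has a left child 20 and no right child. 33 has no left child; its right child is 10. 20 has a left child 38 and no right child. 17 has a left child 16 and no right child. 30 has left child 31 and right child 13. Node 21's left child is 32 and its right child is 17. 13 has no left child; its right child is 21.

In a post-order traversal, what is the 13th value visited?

33

Post-order visits the left subtree, then the right subtree, then the node.
At 7: go left to 30.
  At 30: go left to 31.
    At 31: go left to 19.
      19 is a leaf — visit 19.
    At 31: no right child.
    Visit 31.
  At 30: go right to 13.
    At 13: no left child.
    At 13: go right to 21.
      At 21: go left to 32.
        At 32: go left to 20.
          At 20: go left to 38.
            38 is a leaf — visit 38.
          At 20: no right child.
          Visit 20.
        At 32: no right child.
        Visit 32.
      At 21: go right to 17.
        At 17: go left to 16.
          At 16: no left child.
          At 16: go right to 26.
            26 is a leaf — visit 26.
          Visit 16.
        At 17: no right child.
        Visit 17.
      Visit 21.
    Visit 13.
  Visit 30.
At 7: go right to 8.
  At 8: go left to 33.
    At 33: no left child.
    At 33: go right to 10.
      10 is a leaf — visit 10.
    Visit 33.
  At 8: no right child.
  Visit 8.
Visit 7.
Full post-order sequence: 19, 31, 38, 20, 32, 26, 16, 17, 21, 13, 30, 10, 33, 8, 7.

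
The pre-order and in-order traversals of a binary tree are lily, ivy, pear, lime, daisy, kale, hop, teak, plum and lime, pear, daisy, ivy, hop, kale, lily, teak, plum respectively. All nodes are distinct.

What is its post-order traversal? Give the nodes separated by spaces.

The first element of pre-order is the root; it splits in-order into left and right subtrees.
Root lily: left subtree has 6 nodes {lime, pear, daisy, ivy, hop, kale}, right has 2 {teak, plum}.
  Root ivy: left subtree has 3 nodes {lime, pear, daisy}, right has 2 {hop, kale}.
    Root pear: left subtree has 1 node {lime}, right has 1 {daisy}.
    Root kale: left subtree has 1 node {hop}, right has 0 { }.
  Root teak: left subtree has 0 nodes { }, right has 1 {plum}.

lime daisy pear hop kale ivy plum teak lily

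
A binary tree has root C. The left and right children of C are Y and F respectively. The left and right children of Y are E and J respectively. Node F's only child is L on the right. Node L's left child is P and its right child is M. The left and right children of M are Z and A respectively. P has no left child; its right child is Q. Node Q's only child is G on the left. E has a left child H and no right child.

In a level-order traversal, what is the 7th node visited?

H

Level-order visits nodes level by level from the root, left to right within each level.
Level 0: C
Level 1: Y, F
Level 2: E, J, L
Level 3: H, P, M
Level 4: Q, Z, A
Level 5: G
Full level-order sequence: C, Y, F, E, J, L, H, P, M, Q, Z, A, G.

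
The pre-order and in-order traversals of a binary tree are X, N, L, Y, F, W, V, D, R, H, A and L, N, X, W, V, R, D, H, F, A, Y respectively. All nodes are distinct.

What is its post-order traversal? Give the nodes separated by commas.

L, N, R, H, D, V, W, A, F, Y, X

The first element of pre-order is the root; it splits in-order into left and right subtrees.
Root X: left subtree has 2 nodes {L, N}, right has 8 {W, V, R, D, H, F, A, Y}.
  Root N: left subtree has 1 node {L}, right has 0 { }.
  Root Y: left subtree has 7 nodes {W, V, R, D, H, F, A}, right has 0 { }.
    Root F: left subtree has 5 nodes {W, V, R, D, H}, right has 1 {A}.
      Root W: left subtree has 0 nodes { }, right has 4 {V, R, D, H}.
        Root V: left subtree has 0 nodes { }, right has 3 {R, D, H}.
          Root D: left subtree has 1 node {R}, right has 1 {H}.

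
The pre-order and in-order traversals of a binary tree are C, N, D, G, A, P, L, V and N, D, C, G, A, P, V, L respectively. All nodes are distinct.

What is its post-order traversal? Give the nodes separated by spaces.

D N V L P A G C

The first element of pre-order is the root; it splits in-order into left and right subtrees.
Root C: left subtree has 2 nodes {N, D}, right has 5 {G, A, P, V, L}.
  Root N: left subtree has 0 nodes { }, right has 1 {D}.
  Root G: left subtree has 0 nodes { }, right has 4 {A, P, V, L}.
    Root A: left subtree has 0 nodes { }, right has 3 {P, V, L}.
      Root P: left subtree has 0 nodes { }, right has 2 {V, L}.
        Root L: left subtree has 1 node {V}, right has 0 { }.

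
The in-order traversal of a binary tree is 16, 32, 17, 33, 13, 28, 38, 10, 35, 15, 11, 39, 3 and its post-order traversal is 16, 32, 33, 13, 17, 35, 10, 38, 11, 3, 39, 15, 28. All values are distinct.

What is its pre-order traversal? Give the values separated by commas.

28, 17, 32, 16, 13, 33, 15, 38, 10, 35, 39, 11, 3

The last element of post-order is the root; it splits in-order into left and right subtrees.
Root 28: left subtree has 5 nodes {16, 32, 17, 33, 13}, right has 7 {38, 10, 35, 15, 11, 39, 3}.
  Root 17: left subtree has 2 nodes {16, 32}, right has 2 {33, 13}.
    Root 32: left subtree has 1 node {16}, right has 0 { }.
    Root 13: left subtree has 1 node {33}, right has 0 { }.
  Root 15: left subtree has 3 nodes {38, 10, 35}, right has 3 {11, 39, 3}.
    Root 38: left subtree has 0 nodes { }, right has 2 {10, 35}.
      Root 10: left subtree has 0 nodes { }, right has 1 {35}.
    Root 39: left subtree has 1 node {11}, right has 1 {3}.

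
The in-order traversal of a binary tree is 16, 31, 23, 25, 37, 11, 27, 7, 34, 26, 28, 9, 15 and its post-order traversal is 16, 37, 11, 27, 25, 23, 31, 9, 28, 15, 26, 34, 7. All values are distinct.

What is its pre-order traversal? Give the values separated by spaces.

7 31 16 23 25 27 11 37 34 26 15 28 9

The last element of post-order is the root; it splits in-order into left and right subtrees.
Root 7: left subtree has 7 nodes {16, 31, 23, 25, 37, 11, 27}, right has 5 {34, 26, 28, 9, 15}.
  Root 31: left subtree has 1 node {16}, right has 5 {23, 25, 37, 11, 27}.
    Root 23: left subtree has 0 nodes { }, right has 4 {25, 37, 11, 27}.
      Root 25: left subtree has 0 nodes { }, right has 3 {37, 11, 27}.
        Root 27: left subtree has 2 nodes {37, 11}, right has 0 { }.
          Root 11: left subtree has 1 node {37}, right has 0 { }.
  Root 34: left subtree has 0 nodes { }, right has 4 {26, 28, 9, 15}.
    Root 26: left subtree has 0 nodes { }, right has 3 {28, 9, 15}.
      Root 15: left subtree has 2 nodes {28, 9}, right has 0 { }.
        Root 28: left subtree has 0 nodes { }, right has 1 {9}.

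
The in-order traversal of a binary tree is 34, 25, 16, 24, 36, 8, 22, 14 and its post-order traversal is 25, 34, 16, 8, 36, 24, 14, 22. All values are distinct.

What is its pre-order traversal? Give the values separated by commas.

The last element of post-order is the root; it splits in-order into left and right subtrees.
Root 22: left subtree has 6 nodes {34, 25, 16, 24, 36, 8}, right has 1 {14}.
  Root 24: left subtree has 3 nodes {34, 25, 16}, right has 2 {36, 8}.
    Root 16: left subtree has 2 nodes {34, 25}, right has 0 { }.
      Root 34: left subtree has 0 nodes { }, right has 1 {25}.
    Root 36: left subtree has 0 nodes { }, right has 1 {8}.

22, 24, 16, 34, 25, 36, 8, 14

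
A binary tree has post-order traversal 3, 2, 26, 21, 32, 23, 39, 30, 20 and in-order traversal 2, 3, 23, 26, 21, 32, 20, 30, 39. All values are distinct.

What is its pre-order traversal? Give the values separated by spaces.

20 23 2 3 32 21 26 30 39

The last element of post-order is the root; it splits in-order into left and right subtrees.
Root 20: left subtree has 6 nodes {2, 3, 23, 26, 21, 32}, right has 2 {30, 39}.
  Root 23: left subtree has 2 nodes {2, 3}, right has 3 {26, 21, 32}.
    Root 2: left subtree has 0 nodes { }, right has 1 {3}.
    Root 32: left subtree has 2 nodes {26, 21}, right has 0 { }.
      Root 21: left subtree has 1 node {26}, right has 0 { }.
  Root 30: left subtree has 0 nodes { }, right has 1 {39}.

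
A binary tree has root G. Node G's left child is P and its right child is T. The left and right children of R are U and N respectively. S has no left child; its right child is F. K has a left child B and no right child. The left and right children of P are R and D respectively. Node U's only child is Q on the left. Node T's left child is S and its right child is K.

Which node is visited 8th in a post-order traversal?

S

Post-order visits the left subtree, then the right subtree, then the node.
At G: go left to P.
  At P: go left to R.
    At R: go left to U.
      At U: go left to Q.
        Q is a leaf — visit Q.
      At U: no right child.
      Visit U.
    At R: go right to N.
      N is a leaf — visit N.
    Visit R.
  At P: go right to D.
    D is a leaf — visit D.
  Visit P.
At G: go right to T.
  At T: go left to S.
    At S: no left child.
    At S: go right to F.
      F is a leaf — visit F.
    Visit S.
  At T: go right to K.
    At K: go left to B.
      B is a leaf — visit B.
    At K: no right child.
    Visit K.
  Visit T.
Visit G.
Full post-order sequence: Q, U, N, R, D, P, F, S, B, K, T, G.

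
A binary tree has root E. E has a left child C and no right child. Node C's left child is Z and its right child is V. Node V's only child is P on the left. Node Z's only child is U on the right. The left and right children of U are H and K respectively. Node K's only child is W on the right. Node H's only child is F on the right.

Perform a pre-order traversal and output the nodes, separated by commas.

E, C, Z, U, H, F, K, W, V, P

Pre-order visits the node, then its left subtree, then its right subtree.
Visit E.
At E: go left to C.
  Visit C.
  At C: go left to Z.
    Visit Z.
    At Z: no left child.
    At Z: go right to U.
      Visit U.
      At U: go left to H.
        Visit H.
        At H: no left child.
        At H: go right to F.
          F is a leaf — visit F.
      At U: go right to K.
        Visit K.
        At K: no left child.
        At K: go right to W.
          W is a leaf — visit W.
  At C: go right to V.
    Visit V.
    At V: go left to P.
      P is a leaf — visit P.
    At V: no right child.
At E: no right child.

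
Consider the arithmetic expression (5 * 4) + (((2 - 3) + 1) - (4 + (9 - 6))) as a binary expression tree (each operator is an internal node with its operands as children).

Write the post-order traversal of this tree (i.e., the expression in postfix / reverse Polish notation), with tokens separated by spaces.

5 4 * 2 3 - 1 + 4 9 6 - + - +

Post-order on an expression tree gives postfix notation: for each operator, emit left operand, right operand, then the operator.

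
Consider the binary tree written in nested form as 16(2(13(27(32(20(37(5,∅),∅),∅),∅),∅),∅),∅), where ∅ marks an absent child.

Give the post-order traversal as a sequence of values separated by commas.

Post-order visits the left subtree, then the right subtree, then the node.
At 16: go left to 2.
  At 2: go left to 13.
    At 13: go left to 27.
      At 27: go left to 32.
        At 32: go left to 20.
          At 20: go left to 37.
            At 37: go left to 5.
              5 is a leaf — visit 5.
            At 37: no right child.
            Visit 37.
          At 20: no right child.
          Visit 20.
        At 32: no right child.
        Visit 32.
      At 27: no right child.
      Visit 27.
    At 13: no right child.
    Visit 13.
  At 2: no right child.
  Visit 2.
At 16: no right child.
Visit 16.

5, 37, 20, 32, 27, 13, 2, 16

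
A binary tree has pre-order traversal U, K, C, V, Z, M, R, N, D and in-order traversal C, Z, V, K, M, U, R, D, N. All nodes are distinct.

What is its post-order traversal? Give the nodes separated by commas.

The first element of pre-order is the root; it splits in-order into left and right subtrees.
Root U: left subtree has 5 nodes {C, Z, V, K, M}, right has 3 {R, D, N}.
  Root K: left subtree has 3 nodes {C, Z, V}, right has 1 {M}.
    Root C: left subtree has 0 nodes { }, right has 2 {Z, V}.
      Root V: left subtree has 1 node {Z}, right has 0 { }.
  Root R: left subtree has 0 nodes { }, right has 2 {D, N}.
    Root N: left subtree has 1 node {D}, right has 0 { }.

Z, V, C, M, K, D, N, R, U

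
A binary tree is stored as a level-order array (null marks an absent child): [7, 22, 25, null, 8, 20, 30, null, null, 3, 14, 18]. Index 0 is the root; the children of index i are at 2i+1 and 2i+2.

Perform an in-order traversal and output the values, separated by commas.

In-order visits the left subtree, then the node, then the right subtree.
At 7: go left to 22.
  At 22: no left child.
  Visit 22.
  At 22: go right to 8.
    At 8: go left to 3.
      3 is a leaf — visit 3.
    Visit 8.
    At 8: go right to 14.
      14 is a leaf — visit 14.
Visit 7.
At 7: go right to 25.
  At 25: go left to 20.
    At 20: go left to 18.
      18 is a leaf — visit 18.
    Visit 20.
    At 20: no right child.
  Visit 25.
  At 25: go right to 30.
    30 is a leaf — visit 30.

22, 3, 8, 14, 7, 18, 20, 25, 30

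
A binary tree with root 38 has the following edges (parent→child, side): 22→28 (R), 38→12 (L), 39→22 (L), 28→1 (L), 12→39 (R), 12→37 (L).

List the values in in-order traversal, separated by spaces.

In-order visits the left subtree, then the node, then the right subtree.
At 38: go left to 12.
  At 12: go left to 37.
    37 is a leaf — visit 37.
  Visit 12.
  At 12: go right to 39.
    At 39: go left to 22.
      At 22: no left child.
      Visit 22.
      At 22: go right to 28.
        At 28: go left to 1.
          1 is a leaf — visit 1.
        Visit 28.
        At 28: no right child.
    Visit 39.
    At 39: no right child.
Visit 38.
At 38: no right child.

37 12 22 1 28 39 38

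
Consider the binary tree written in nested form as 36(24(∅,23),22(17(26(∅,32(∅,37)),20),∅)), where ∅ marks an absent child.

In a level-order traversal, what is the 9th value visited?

37

Level-order visits nodes level by level from the root, left to right within each level.
Level 0: 36
Level 1: 24, 22
Level 2: 23, 17
Level 3: 26, 20
Level 4: 32
Level 5: 37
Full level-order sequence: 36, 24, 22, 23, 17, 26, 20, 32, 37.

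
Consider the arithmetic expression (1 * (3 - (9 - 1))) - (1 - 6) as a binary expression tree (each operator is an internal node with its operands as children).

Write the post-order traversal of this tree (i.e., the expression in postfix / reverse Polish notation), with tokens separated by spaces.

1 3 9 1 - - * 1 6 - -

Post-order on an expression tree gives postfix notation: for each operator, emit left operand, right operand, then the operator.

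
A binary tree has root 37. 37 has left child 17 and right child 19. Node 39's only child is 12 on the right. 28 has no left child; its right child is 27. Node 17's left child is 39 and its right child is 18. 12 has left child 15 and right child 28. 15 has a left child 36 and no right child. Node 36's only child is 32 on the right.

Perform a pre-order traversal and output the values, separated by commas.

37, 17, 39, 12, 15, 36, 32, 28, 27, 18, 19

Pre-order visits the node, then its left subtree, then its right subtree.
Visit 37.
At 37: go left to 17.
  Visit 17.
  At 17: go left to 39.
    Visit 39.
    At 39: no left child.
    At 39: go right to 12.
      Visit 12.
      At 12: go left to 15.
        Visit 15.
        At 15: go left to 36.
          Visit 36.
          At 36: no left child.
          At 36: go right to 32.
            32 is a leaf — visit 32.
        At 15: no right child.
      At 12: go right to 28.
        Visit 28.
        At 28: no left child.
        At 28: go right to 27.
          27 is a leaf — visit 27.
  At 17: go right to 18.
    18 is a leaf — visit 18.
At 37: go right to 19.
  19 is a leaf — visit 19.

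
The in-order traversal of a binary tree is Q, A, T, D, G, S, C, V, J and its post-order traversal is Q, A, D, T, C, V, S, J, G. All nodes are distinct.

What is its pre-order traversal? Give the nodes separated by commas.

The last element of post-order is the root; it splits in-order into left and right subtrees.
Root G: left subtree has 4 nodes {Q, A, T, D}, right has 4 {S, C, V, J}.
  Root T: left subtree has 2 nodes {Q, A}, right has 1 {D}.
    Root A: left subtree has 1 node {Q}, right has 0 { }.
  Root J: left subtree has 3 nodes {S, C, V}, right has 0 { }.
    Root S: left subtree has 0 nodes { }, right has 2 {C, V}.
      Root V: left subtree has 1 node {C}, right has 0 { }.

G, T, A, Q, D, J, S, V, C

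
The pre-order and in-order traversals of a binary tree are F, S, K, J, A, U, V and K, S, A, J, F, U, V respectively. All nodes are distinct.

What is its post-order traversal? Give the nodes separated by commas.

The first element of pre-order is the root; it splits in-order into left and right subtrees.
Root F: left subtree has 4 nodes {K, S, A, J}, right has 2 {U, V}.
  Root S: left subtree has 1 node {K}, right has 2 {A, J}.
    Root J: left subtree has 1 node {A}, right has 0 { }.
  Root U: left subtree has 0 nodes { }, right has 1 {V}.

K, A, J, S, V, U, F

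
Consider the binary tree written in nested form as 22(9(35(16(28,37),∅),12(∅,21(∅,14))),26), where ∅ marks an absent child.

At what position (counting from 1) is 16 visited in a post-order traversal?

3

Post-order visits the left subtree, then the right subtree, then the node.
At 22: go left to 9.
  At 9: go left to 35.
    At 35: go left to 16.
      At 16: go left to 28.
        28 is a leaf — visit 28.
      At 16: go right to 37.
        37 is a leaf — visit 37.
      Visit 16.
    At 35: no right child.
    Visit 35.
  At 9: go right to 12.
    At 12: no left child.
    At 12: go right to 21.
      At 21: no left child.
      At 21: go right to 14.
        14 is a leaf — visit 14.
      Visit 21.
    Visit 12.
  Visit 9.
At 22: go right to 26.
  26 is a leaf — visit 26.
Visit 22.
Full post-order sequence: 28, 37, 16, 35, 14, 21, 12, 9, 26, 22.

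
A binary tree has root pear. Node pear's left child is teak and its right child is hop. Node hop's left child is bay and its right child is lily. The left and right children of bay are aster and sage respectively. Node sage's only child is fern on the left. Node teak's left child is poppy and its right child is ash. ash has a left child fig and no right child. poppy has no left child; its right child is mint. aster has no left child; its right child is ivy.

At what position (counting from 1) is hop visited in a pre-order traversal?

7

Pre-order visits the node, then its left subtree, then its right subtree.
Visit pear.
At pear: go left to teak.
  Visit teak.
  At teak: go left to poppy.
    Visit poppy.
    At poppy: no left child.
    At poppy: go right to mint.
      mint is a leaf — visit mint.
  At teak: go right to ash.
    Visit ash.
    At ash: go left to fig.
      fig is a leaf — visit fig.
    At ash: no right child.
At pear: go right to hop.
  Visit hop.
  At hop: go left to bay.
    Visit bay.
    At bay: go left to aster.
      Visit aster.
      At aster: no left child.
      At aster: go right to ivy.
        ivy is a leaf — visit ivy.
    At bay: go right to sage.
      Visit sage.
      At sage: go left to fern.
        fern is a leaf — visit fern.
      At sage: no right child.
  At hop: go right to lily.
    lily is a leaf — visit lily.
Full pre-order sequence: pear, teak, poppy, mint, ash, fig, hop, bay, aster, ivy, sage, fern, lily.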